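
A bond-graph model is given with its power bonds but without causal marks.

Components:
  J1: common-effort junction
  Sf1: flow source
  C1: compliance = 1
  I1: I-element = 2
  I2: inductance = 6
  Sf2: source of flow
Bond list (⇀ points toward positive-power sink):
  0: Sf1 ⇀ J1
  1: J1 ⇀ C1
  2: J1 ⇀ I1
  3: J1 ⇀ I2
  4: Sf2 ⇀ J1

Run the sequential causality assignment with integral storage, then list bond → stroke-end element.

b0 stroke at Sf1
b1 stroke at J1
b2 stroke at I1
b3 stroke at I2
b4 stroke at Sf2

#0 stroke at Sf1  (source Sf1 imposes f)
#4 stroke at Sf2  (Sf2: flow source, stroke at near end)
#1 stroke at J1  (C1: C, integral causality)
#2 stroke at I1  (common-e at J1 fixed by 1)
#3 stroke at I2  (J1 effort already set via bond 1)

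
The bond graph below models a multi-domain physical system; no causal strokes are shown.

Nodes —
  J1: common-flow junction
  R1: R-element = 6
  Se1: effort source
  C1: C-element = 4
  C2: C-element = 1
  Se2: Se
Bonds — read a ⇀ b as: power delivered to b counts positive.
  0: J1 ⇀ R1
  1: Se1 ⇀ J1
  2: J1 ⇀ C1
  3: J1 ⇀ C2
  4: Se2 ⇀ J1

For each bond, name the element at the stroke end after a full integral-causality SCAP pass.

β0 stroke→R1
β1 stroke→J1
β2 stroke→J1
β3 stroke→J1
β4 stroke→J1

β1 →J1  (Se1 (Se) sets effort on bond)
β4 →J1  (Se2 (Se) sets effort on bond)
β2 →J1  (C1 integral (e out))
β3 →J1  (C2 outputs effort q/C2)
β0 →R1  (closing 1-jn rule on J1)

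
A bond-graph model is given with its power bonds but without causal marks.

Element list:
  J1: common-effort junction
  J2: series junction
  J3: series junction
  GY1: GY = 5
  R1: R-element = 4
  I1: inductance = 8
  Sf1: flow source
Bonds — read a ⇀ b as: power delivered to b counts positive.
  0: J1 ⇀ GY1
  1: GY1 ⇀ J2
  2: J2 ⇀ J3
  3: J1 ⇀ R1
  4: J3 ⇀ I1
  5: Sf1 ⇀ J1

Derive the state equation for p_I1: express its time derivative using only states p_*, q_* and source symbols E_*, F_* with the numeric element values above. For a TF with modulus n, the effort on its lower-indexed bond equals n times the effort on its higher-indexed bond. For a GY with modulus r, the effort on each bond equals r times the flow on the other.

dp_I1/dt = 5*F_Sf1 - 25*p_I1/32

bond 5 stroke→Sf1  (Sf1 (Sf) sets flow on bond)
bond 4 stroke→I1  (I1 integral (f out))
bond 2 stroke→J3  (common-f at J3 fixed by 4)
bond 1 stroke→J2  (J2: bond 2 brought flow, rest push out)
bond 0 stroke→J1  (through GY1, causality inverts; strokes same side of GY1)
bond 3 stroke→R1  (common-e at J1 fixed by 0)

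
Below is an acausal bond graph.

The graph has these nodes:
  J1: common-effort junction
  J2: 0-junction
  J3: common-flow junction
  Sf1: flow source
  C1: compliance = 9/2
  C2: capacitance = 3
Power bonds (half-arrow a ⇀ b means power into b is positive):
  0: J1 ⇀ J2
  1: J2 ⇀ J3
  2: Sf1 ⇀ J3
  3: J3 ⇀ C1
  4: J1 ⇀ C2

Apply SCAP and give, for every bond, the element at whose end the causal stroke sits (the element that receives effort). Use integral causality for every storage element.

#0 stroke→J2
#1 stroke→J3
#2 stroke→Sf1
#3 stroke→J3
#4 stroke→J1

β2 stroke→Sf1  (Sf1 fixes flow; stroke at Sf1)
β1 stroke→J3  (J3: bond 2 brought flow, rest push out)
β3 stroke→J3  (J3: bond 2 brought flow, rest push out)
β0 stroke→J2  (closing 0-jn rule on J2)
β4 stroke→J1  (only one effort-in slot at J1)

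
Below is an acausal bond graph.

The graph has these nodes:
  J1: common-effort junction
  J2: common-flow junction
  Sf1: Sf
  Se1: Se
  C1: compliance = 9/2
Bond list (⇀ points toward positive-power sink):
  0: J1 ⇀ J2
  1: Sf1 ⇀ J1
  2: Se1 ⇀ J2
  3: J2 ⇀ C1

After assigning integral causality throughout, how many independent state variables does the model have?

1  (C1 all integral)

bond 1 stroke at Sf1  (source Sf1 imposes f)
bond 2 stroke at J2  (Se1: effort source, stroke at far end)
bond 0 stroke at J1  (J1: last free bond brings effort in)
bond 3 stroke at J2  (1-jn J2 has f-setter on 0)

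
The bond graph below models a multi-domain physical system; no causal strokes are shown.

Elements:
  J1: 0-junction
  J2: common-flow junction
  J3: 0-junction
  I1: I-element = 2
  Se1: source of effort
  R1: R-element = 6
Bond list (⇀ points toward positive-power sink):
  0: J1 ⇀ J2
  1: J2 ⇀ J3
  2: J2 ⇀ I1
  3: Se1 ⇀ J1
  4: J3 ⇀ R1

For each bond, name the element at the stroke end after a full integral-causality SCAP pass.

#3 stroke→J1  (Se1 fixes effort; stroke away)
#0 stroke→J2  (J1 effort already set via bond 3)
#2 stroke→I1  (I1 outputs flow p/I1)
#1 stroke→J2  (1-jn J2 has f-setter on 2)
#4 stroke→J3  (closing 0-jn rule on J3)

bond 0 stroke at J2
bond 1 stroke at J2
bond 2 stroke at I1
bond 3 stroke at J1
bond 4 stroke at J3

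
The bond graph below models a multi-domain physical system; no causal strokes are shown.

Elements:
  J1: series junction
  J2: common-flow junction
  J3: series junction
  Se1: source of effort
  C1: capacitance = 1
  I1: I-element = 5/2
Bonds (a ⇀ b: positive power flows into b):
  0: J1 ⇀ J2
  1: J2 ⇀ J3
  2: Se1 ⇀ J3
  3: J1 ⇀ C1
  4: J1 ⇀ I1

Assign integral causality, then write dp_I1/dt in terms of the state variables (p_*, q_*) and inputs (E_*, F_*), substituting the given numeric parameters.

dp_I1/dt = E_Se1 - q_C1

b2 |J3  (Se1: effort source, stroke at far end)
b1 |J2  (J3: last free bond brings flow in)
b0 |J1  (J2 needs exactly one f-in)
b3 |J1  (C1: C, integral causality)
b4 |I1  (J1: last free bond brings flow in)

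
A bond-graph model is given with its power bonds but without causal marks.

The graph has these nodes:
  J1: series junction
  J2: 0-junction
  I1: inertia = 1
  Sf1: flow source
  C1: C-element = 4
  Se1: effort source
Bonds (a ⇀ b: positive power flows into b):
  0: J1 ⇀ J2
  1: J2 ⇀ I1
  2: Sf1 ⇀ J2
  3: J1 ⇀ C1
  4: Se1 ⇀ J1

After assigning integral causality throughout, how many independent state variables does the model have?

2  (C1, I1 all integral)

#2 |Sf1  (Sf1 (Sf) sets flow on bond)
#4 |J1  (Se1: effort source, stroke at far end)
#1 |I1  (I1 outputs flow p/I1)
#0 |J2  (J2 needs exactly one e-in)
#3 |J1  (common-f at J1 fixed by 0)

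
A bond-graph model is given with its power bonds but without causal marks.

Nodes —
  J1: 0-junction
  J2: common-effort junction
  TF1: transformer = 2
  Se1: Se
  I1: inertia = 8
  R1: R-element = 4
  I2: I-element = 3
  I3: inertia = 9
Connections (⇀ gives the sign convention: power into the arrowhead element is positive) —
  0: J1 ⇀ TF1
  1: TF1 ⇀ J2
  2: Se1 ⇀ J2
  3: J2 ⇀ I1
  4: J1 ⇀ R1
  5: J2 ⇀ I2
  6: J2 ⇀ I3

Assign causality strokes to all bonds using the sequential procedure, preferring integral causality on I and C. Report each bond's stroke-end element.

b2 stroke at J2  (Se1 (Se) sets effort on bond)
b1 stroke at TF1  (0-jn J2 has e-setter on 2)
b3 stroke at I1  (common-e at J2 fixed by 2)
b5 stroke at I2  (common-e at J2 fixed by 2)
b6 stroke at I3  (J2: bond 2 brought effort, rest push out)
b0 stroke at J1  (TF1 one-in-one-out from 1)
b4 stroke at R1  (J1: bond 0 brought effort, rest push out)

bond 0 →J1
bond 1 →TF1
bond 2 →J2
bond 3 →I1
bond 4 →R1
bond 5 →I2
bond 6 →I3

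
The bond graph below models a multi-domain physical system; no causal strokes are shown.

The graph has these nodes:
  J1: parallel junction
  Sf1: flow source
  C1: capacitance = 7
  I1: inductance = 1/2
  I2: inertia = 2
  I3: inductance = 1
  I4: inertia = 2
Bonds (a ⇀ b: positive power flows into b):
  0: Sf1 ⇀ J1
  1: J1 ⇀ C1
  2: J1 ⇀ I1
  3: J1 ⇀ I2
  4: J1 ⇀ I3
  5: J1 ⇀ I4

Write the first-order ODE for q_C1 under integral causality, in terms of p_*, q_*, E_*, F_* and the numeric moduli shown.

b0 stroke→Sf1  (Sf1 fixes flow; stroke at Sf1)
b1 stroke→J1  (C1 integral (e out))
b2 stroke→I1  (J1: bond 1 brought effort, rest push out)
b3 stroke→I2  (0-jn J1 has e-setter on 1)
b4 stroke→I3  (0-jn J1 has e-setter on 1)
b5 stroke→I4  (J1: bond 1 brought effort, rest push out)

dq_C1/dt = F_Sf1 - 2*p_I1 - p_I2/2 - p_I3 - p_I4/2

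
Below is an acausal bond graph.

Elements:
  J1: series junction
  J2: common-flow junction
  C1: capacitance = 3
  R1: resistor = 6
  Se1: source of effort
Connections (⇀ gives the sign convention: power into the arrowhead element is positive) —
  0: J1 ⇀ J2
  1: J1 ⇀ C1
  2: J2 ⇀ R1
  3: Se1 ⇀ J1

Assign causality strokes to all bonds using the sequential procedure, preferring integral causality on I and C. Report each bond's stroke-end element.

bond 3 |J1  (Se1: effort source, stroke at far end)
bond 1 |J1  (prefer integral on C1)
bond 0 |J2  (closing 1-jn rule on J1)
bond 2 |R1  (closing 1-jn rule on J2)

b0 →J2
b1 →J1
b2 →R1
b3 →J1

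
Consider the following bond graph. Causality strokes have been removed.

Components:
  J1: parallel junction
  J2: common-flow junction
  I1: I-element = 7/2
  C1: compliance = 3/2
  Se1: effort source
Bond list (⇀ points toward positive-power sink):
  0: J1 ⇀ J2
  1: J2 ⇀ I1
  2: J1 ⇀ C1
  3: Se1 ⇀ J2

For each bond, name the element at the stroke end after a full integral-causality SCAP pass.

β0 stroke at J2
β1 stroke at I1
β2 stroke at J1
β3 stroke at J2

bond 3 →J2  (Se1 fixes effort; stroke away)
bond 1 →I1  (I1: I, integral causality)
bond 0 →J2  (1-jn J2 has f-setter on 1)
bond 2 →J1  (only one effort-in slot at J1)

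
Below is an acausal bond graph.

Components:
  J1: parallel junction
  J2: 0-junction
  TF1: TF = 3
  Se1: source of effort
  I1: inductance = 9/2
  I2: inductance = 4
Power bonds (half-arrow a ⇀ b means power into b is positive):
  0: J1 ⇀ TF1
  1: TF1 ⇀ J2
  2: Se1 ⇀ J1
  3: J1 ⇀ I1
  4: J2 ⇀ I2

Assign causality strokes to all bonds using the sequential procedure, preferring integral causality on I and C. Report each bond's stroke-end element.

β0 |TF1
β1 |J2
β2 |J1
β3 |I1
β4 |I2

#2 stroke at J1  (Se1: effort source, stroke at far end)
#0 stroke at TF1  (J1: bond 2 brought effort, rest push out)
#3 stroke at I1  (J1 effort already set via bond 2)
#1 stroke at J2  (TF TF1: opposite of bond 0)
#4 stroke at I2  (common-e at J2 fixed by 1)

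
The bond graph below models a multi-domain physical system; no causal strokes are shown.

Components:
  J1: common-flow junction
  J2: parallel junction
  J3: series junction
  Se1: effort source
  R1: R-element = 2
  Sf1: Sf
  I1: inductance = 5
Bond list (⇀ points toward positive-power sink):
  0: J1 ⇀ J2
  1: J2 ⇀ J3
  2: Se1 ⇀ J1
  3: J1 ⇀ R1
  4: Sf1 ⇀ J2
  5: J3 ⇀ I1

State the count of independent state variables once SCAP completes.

bond 2 stroke at J1  (source Se1 imposes e)
bond 4 stroke at Sf1  (source Sf1 imposes f)
bond 5 stroke at I1  (I1 integral (f out))
bond 1 stroke at J3  (common-f at J3 fixed by 5)
bond 0 stroke at J2  (J2: last free bond brings effort in)
bond 3 stroke at J1  (J1: bond 0 brought flow, rest push out)

1  (I1 all integral)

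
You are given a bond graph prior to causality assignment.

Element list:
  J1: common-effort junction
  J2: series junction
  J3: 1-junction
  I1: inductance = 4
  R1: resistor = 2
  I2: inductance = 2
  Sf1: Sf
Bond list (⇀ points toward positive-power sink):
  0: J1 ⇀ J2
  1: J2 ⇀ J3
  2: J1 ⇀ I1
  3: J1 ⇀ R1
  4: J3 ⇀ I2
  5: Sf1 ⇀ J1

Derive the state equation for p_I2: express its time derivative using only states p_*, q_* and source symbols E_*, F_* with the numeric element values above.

β5 stroke→Sf1  (Sf1 (Sf) sets flow on bond)
β2 stroke→I1  (prefer integral on I1)
β4 stroke→I2  (I2: I, integral causality)
β1 stroke→J3  (J3: bond 4 brought flow, rest push out)
β0 stroke→J2  (J2 flow already set via bond 1)
β3 stroke→J1  (only one effort-in slot at J1)

dp_I2/dt = 2*F_Sf1 - p_I1/2 - p_I2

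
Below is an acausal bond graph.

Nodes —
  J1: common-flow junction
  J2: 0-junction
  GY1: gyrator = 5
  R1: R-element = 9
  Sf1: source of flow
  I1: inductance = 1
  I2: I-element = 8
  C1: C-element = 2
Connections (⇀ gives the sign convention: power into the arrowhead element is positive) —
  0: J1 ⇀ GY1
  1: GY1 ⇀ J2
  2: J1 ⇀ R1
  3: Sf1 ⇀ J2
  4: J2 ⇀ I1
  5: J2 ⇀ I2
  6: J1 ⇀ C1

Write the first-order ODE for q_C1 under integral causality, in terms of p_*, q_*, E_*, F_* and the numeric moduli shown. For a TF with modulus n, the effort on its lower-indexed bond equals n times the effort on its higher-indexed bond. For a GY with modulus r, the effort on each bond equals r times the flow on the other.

dq_C1/dt = 5*F_Sf1/9 - 5*p_I1/9 - 5*p_I2/72 - q_C1/18

b3 stroke→Sf1  (Sf1 fixes flow; stroke at Sf1)
b4 stroke→I1  (I1: I, integral causality)
b5 stroke→I2  (I2 outputs flow p/I2)
b1 stroke→J2  (closing 0-jn rule on J2)
b0 stroke→J1  (GY1: gyrator matches bond 1)
b6 stroke→J1  (prefer integral on C1)
b2 stroke→R1  (J1 needs exactly one f-in)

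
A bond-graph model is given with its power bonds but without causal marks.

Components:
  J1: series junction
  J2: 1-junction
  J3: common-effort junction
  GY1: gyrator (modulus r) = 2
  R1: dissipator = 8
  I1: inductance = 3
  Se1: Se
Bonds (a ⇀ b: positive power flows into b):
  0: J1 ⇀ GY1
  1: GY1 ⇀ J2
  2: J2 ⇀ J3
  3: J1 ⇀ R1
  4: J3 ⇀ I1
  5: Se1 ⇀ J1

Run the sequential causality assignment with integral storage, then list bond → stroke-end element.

b0 stroke at J1
b1 stroke at J2
b2 stroke at J3
b3 stroke at R1
b4 stroke at I1
b5 stroke at J1

β5 →J1  (Se1: effort source, stroke at far end)
β4 →I1  (prefer integral on I1)
β2 →J3  (closing 0-jn rule on J3)
β1 →J2  (J2: bond 2 brought flow, rest push out)
β0 →J1  (GY1: gyrator matches bond 1)
β3 →R1  (J1: last free bond brings flow in)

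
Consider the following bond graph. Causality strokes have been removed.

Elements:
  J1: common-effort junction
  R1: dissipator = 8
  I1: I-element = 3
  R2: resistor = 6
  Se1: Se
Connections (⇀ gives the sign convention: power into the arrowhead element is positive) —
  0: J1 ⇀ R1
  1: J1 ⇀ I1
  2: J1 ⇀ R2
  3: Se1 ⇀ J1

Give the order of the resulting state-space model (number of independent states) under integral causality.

1  (I1 all integral)

#3 stroke at J1  (source Se1 imposes e)
#0 stroke at R1  (0-jn J1 has e-setter on 3)
#1 stroke at I1  (common-e at J1 fixed by 3)
#2 stroke at R2  (J1 effort already set via bond 3)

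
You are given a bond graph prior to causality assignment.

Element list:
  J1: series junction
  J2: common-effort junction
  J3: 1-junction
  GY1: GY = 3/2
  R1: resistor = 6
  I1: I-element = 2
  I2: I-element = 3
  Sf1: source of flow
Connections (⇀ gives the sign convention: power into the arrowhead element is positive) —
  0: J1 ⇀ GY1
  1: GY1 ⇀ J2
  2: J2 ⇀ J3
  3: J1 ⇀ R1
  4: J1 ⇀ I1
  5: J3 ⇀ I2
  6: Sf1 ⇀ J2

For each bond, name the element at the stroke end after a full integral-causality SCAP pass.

bond 6 stroke→Sf1  (Sf1 fixes flow; stroke at Sf1)
bond 4 stroke→I1  (prefer integral on I1)
bond 0 stroke→J1  (common-f at J1 fixed by 4)
bond 3 stroke→J1  (common-f at J1 fixed by 4)
bond 1 stroke→J2  (through GY1, causality inverts; strokes same side of GY1)
bond 2 stroke→J3  (J2 effort already set via bond 1)
bond 5 stroke→I2  (J3 needs exactly one f-in)

β0 →J1
β1 →J2
β2 →J3
β3 →J1
β4 →I1
β5 →I2
β6 →Sf1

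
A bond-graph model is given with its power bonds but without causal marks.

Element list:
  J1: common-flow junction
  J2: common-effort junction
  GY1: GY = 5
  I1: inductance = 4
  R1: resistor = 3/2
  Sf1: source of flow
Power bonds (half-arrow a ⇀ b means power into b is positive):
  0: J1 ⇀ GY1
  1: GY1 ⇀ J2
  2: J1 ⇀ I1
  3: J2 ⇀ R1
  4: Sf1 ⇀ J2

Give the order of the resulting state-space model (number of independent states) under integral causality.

1  (I1 all integral)

#4 stroke at Sf1  (source Sf1 imposes f)
#2 stroke at I1  (I1: I, integral causality)
#0 stroke at J1  (J1 flow already set via bond 2)
#1 stroke at J2  (GY GY1: same side as bond 0)
#3 stroke at R1  (0-jn J2 has e-setter on 1)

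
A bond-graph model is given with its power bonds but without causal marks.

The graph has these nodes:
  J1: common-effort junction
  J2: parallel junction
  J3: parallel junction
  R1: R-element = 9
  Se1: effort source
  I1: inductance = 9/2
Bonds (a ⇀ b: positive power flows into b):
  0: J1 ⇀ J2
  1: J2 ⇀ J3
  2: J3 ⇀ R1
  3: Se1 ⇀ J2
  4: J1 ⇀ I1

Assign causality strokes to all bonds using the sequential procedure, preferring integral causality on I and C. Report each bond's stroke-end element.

#0 →J1
#1 →J3
#2 →R1
#3 →J2
#4 →I1

#3 →J2  (source Se1 imposes e)
#0 →J1  (0-jn J2 has e-setter on 3)
#1 →J3  (J2: bond 3 brought effort, rest push out)
#2 →R1  (J3: bond 1 brought effort, rest push out)
#4 →I1  (0-jn J1 has e-setter on 0)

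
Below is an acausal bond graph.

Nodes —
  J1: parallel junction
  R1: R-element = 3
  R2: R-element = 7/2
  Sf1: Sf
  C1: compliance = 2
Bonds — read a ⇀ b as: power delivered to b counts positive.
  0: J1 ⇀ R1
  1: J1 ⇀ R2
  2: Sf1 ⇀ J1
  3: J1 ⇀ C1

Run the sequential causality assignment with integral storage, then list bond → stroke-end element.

β0 stroke→R1
β1 stroke→R2
β2 stroke→Sf1
β3 stroke→J1

b2 stroke→Sf1  (Sf1: flow source, stroke at near end)
b3 stroke→J1  (prefer integral on C1)
b0 stroke→R1  (0-jn J1 has e-setter on 3)
b1 stroke→R2  (common-e at J1 fixed by 3)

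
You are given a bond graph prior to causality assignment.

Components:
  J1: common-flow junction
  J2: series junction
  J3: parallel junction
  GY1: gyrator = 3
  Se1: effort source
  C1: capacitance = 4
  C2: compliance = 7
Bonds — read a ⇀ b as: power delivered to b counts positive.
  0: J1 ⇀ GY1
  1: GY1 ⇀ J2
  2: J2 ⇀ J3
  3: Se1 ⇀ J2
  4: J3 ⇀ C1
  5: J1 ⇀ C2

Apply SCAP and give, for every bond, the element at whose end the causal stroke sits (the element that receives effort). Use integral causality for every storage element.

bond 0 stroke at GY1
bond 1 stroke at GY1
bond 2 stroke at J2
bond 3 stroke at J2
bond 4 stroke at J3
bond 5 stroke at J1

#3 →J2  (Se1 (Se) sets effort on bond)
#4 →J3  (prefer integral on C1)
#2 →J2  (J3: bond 4 brought effort, rest push out)
#1 →GY1  (J2 needs exactly one f-in)
#0 →GY1  (GY1 both-in/both-out from 1)
#5 →J1  (J1: bond 0 brought flow, rest push out)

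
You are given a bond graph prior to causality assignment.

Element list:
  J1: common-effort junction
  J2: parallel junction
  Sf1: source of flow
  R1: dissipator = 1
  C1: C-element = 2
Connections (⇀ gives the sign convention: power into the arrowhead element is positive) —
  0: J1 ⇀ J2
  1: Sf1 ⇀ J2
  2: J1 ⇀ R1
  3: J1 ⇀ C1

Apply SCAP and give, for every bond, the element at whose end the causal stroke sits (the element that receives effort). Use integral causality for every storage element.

β1 stroke→Sf1  (Sf1: flow source, stroke at near end)
β0 stroke→J2  (closing 0-jn rule on J2)
β3 stroke→J1  (C1 integral (e out))
β2 stroke→R1  (J1: bond 3 brought effort, rest push out)

#0 stroke→J2
#1 stroke→Sf1
#2 stroke→R1
#3 stroke→J1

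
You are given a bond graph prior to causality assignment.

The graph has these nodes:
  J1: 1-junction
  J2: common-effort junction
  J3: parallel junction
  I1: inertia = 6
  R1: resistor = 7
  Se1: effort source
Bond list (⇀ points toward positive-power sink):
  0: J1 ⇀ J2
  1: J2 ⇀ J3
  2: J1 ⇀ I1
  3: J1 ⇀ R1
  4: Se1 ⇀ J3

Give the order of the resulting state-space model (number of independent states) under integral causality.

bond 4 →J3  (Se1 (Se) sets effort on bond)
bond 1 →J2  (0-jn J3 has e-setter on 4)
bond 0 →J1  (common-e at J2 fixed by 1)
bond 2 →I1  (prefer integral on I1)
bond 3 →J1  (common-f at J1 fixed by 2)

1  (I1 all integral)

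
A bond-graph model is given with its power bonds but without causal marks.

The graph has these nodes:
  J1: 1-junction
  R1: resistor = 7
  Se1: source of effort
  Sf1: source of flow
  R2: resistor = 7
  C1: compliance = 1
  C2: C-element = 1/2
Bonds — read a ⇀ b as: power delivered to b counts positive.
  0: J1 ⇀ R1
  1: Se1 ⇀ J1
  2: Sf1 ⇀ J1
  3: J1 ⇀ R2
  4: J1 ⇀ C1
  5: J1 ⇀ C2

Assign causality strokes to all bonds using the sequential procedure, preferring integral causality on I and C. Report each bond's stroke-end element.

#0 stroke→J1
#1 stroke→J1
#2 stroke→Sf1
#3 stroke→J1
#4 stroke→J1
#5 stroke→J1

#1 |J1  (source Se1 imposes e)
#2 |Sf1  (Sf1 (Sf) sets flow on bond)
#0 |J1  (J1: bond 2 brought flow, rest push out)
#3 |J1  (common-f at J1 fixed by 2)
#4 |J1  (J1: bond 2 brought flow, rest push out)
#5 |J1  (common-f at J1 fixed by 2)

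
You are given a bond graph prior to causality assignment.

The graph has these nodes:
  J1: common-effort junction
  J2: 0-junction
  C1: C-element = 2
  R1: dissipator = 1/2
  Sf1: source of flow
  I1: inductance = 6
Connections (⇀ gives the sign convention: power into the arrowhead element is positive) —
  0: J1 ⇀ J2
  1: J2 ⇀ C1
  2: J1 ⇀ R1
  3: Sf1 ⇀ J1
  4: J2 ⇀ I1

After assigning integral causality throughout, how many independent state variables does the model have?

2  (C1, I1 all integral)

bond 3 stroke→Sf1  (Sf1 fixes flow; stroke at Sf1)
bond 1 stroke→J2  (prefer integral on C1)
bond 0 stroke→J1  (common-e at J2 fixed by 1)
bond 4 stroke→I1  (0-jn J2 has e-setter on 1)
bond 2 stroke→R1  (0-jn J1 has e-setter on 0)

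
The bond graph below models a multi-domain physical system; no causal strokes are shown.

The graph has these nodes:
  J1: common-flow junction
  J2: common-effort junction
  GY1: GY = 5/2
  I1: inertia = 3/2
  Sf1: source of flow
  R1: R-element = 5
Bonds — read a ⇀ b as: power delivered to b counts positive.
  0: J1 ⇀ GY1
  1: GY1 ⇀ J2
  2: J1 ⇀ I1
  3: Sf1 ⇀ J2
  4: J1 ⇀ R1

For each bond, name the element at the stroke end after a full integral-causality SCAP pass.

b0 stroke at J1
b1 stroke at J2
b2 stroke at I1
b3 stroke at Sf1
b4 stroke at J1

#3 stroke at Sf1  (source Sf1 imposes f)
#1 stroke at J2  (J2: last free bond brings effort in)
#0 stroke at J1  (through GY1, causality inverts; strokes same side of GY1)
#2 stroke at I1  (I1: I, integral causality)
#4 stroke at J1  (1-jn J1 has f-setter on 2)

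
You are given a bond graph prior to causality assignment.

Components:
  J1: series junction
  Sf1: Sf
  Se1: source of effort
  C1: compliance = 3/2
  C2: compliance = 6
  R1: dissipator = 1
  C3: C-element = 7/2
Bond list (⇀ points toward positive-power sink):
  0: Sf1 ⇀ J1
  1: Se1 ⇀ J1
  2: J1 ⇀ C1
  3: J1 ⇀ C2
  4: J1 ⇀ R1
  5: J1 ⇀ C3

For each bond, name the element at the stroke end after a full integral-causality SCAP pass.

#0 stroke at Sf1
#1 stroke at J1
#2 stroke at J1
#3 stroke at J1
#4 stroke at J1
#5 stroke at J1

β0 stroke→Sf1  (Sf1: flow source, stroke at near end)
β1 stroke→J1  (Se1 (Se) sets effort on bond)
β2 stroke→J1  (common-f at J1 fixed by 0)
β3 stroke→J1  (1-jn J1 has f-setter on 0)
β4 stroke→J1  (common-f at J1 fixed by 0)
β5 stroke→J1  (common-f at J1 fixed by 0)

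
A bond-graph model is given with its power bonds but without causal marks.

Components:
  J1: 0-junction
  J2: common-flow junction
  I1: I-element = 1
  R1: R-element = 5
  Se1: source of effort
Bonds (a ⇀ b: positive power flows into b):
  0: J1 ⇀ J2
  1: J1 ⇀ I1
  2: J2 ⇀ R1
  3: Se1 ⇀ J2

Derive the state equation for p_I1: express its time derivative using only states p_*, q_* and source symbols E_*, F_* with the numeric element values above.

bond 3 stroke at J2  (source Se1 imposes e)
bond 1 stroke at I1  (prefer integral on I1)
bond 0 stroke at J1  (closing 0-jn rule on J1)
bond 2 stroke at J2  (common-f at J2 fixed by 0)

dp_I1/dt = -E_Se1 - 5*p_I1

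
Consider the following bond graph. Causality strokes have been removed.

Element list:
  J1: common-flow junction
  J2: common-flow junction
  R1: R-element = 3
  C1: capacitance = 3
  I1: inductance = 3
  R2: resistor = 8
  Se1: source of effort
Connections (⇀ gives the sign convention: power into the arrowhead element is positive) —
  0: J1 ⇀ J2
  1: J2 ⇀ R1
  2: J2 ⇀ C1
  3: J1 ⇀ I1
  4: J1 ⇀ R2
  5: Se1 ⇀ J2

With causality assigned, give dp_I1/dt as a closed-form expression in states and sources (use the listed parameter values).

#5 →J2  (Se1 fixes effort; stroke away)
#2 →J2  (C1: C, integral causality)
#3 →I1  (I1: I, integral causality)
#0 →J1  (J1: bond 3 brought flow, rest push out)
#4 →J1  (common-f at J1 fixed by 3)
#1 →J2  (1-jn J2 has f-setter on 0)

dp_I1/dt = E_Se1 - 11*p_I1/3 - q_C1/3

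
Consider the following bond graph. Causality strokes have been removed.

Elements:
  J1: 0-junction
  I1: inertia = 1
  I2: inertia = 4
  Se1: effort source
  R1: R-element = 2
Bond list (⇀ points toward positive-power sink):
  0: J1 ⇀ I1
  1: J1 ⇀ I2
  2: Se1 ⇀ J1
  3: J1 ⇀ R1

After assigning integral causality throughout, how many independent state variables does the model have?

bond 2 stroke at J1  (Se1 fixes effort; stroke away)
bond 0 stroke at I1  (J1: bond 2 brought effort, rest push out)
bond 1 stroke at I2  (0-jn J1 has e-setter on 2)
bond 3 stroke at R1  (J1 effort already set via bond 2)

2  (I1, I2 all integral)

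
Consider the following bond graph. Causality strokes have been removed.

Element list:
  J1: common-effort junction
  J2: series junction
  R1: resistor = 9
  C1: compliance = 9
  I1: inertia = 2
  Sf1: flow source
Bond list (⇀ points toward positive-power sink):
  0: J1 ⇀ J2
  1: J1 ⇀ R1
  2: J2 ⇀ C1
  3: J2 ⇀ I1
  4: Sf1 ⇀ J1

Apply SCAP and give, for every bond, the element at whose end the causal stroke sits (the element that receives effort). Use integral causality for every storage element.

#0 stroke at J2
#1 stroke at J1
#2 stroke at J2
#3 stroke at I1
#4 stroke at Sf1

bond 4 |Sf1  (Sf1: flow source, stroke at near end)
bond 2 |J2  (prefer integral on C1)
bond 3 |I1  (I1 integral (f out))
bond 0 |J2  (J2: bond 3 brought flow, rest push out)
bond 1 |J1  (J1: last free bond brings effort in)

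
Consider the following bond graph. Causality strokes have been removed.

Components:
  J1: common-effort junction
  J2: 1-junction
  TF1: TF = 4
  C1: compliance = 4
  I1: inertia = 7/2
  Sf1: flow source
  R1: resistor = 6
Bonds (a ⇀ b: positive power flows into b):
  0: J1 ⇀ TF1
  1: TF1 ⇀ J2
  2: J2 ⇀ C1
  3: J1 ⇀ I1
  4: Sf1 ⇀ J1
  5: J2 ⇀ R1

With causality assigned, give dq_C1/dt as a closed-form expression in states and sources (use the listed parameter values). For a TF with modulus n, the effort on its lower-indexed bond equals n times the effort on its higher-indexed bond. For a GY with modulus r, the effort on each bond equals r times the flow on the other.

β4 stroke at Sf1  (Sf1 (Sf) sets flow on bond)
β2 stroke at J2  (prefer integral on C1)
β3 stroke at I1  (I1 outputs flow p/I1)
β0 stroke at J1  (closing 0-jn rule on J1)
β1 stroke at TF1  (TF1: transformer flips bond 0)
β5 stroke at J2  (common-f at J2 fixed by 1)

dq_C1/dt = 4*F_Sf1 - 8*p_I1/7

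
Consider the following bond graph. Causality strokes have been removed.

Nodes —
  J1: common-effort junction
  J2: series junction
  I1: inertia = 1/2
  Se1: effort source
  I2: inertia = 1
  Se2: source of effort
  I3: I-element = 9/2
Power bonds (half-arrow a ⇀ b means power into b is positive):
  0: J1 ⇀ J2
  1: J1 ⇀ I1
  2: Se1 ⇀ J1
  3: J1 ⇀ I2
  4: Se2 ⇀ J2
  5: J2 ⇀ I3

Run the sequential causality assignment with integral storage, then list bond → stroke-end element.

#0 stroke→J2
#1 stroke→I1
#2 stroke→J1
#3 stroke→I2
#4 stroke→J2
#5 stroke→I3

bond 2 stroke at J1  (source Se1 imposes e)
bond 4 stroke at J2  (Se2 fixes effort; stroke away)
bond 0 stroke at J2  (0-jn J1 has e-setter on 2)
bond 1 stroke at I1  (J1 effort already set via bond 2)
bond 3 stroke at I2  (J1: bond 2 brought effort, rest push out)
bond 5 stroke at I3  (closing 1-jn rule on J2)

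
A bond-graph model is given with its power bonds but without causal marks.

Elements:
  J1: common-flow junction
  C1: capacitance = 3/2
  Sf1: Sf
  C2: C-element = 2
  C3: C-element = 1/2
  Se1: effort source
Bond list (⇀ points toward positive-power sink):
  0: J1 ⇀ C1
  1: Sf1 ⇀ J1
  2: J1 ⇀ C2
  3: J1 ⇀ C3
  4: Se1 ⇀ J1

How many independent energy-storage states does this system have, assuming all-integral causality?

bond 1 →Sf1  (Sf1: flow source, stroke at near end)
bond 4 →J1  (Se1: effort source, stroke at far end)
bond 0 →J1  (J1 flow already set via bond 1)
bond 2 →J1  (common-f at J1 fixed by 1)
bond 3 →J1  (J1 flow already set via bond 1)

3  (C1, C2, C3 all integral)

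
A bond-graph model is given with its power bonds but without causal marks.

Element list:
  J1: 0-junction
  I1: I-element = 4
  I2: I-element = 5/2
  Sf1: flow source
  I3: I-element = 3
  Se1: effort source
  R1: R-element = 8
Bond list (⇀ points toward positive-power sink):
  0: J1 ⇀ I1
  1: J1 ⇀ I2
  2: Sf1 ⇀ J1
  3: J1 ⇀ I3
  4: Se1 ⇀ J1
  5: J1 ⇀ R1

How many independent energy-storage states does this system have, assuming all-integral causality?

3  (I1, I2, I3 all integral)

bond 2 →Sf1  (source Sf1 imposes f)
bond 4 →J1  (Se1 (Se) sets effort on bond)
bond 0 →I1  (J1 effort already set via bond 4)
bond 1 →I2  (common-e at J1 fixed by 4)
bond 3 →I3  (J1 effort already set via bond 4)
bond 5 →R1  (0-jn J1 has e-setter on 4)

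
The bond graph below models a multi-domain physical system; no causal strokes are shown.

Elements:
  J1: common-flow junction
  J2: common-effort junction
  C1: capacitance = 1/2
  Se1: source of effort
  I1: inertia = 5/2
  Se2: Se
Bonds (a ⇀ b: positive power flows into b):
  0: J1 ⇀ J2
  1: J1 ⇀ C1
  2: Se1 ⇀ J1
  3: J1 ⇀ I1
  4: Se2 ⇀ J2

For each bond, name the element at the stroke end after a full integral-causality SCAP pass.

β2 stroke at J1  (Se1 fixes effort; stroke away)
β4 stroke at J2  (source Se2 imposes e)
β0 stroke at J1  (J2 effort already set via bond 4)
β1 stroke at J1  (prefer integral on C1)
β3 stroke at I1  (only one flow-in slot at J1)

b0 stroke at J1
b1 stroke at J1
b2 stroke at J1
b3 stroke at I1
b4 stroke at J2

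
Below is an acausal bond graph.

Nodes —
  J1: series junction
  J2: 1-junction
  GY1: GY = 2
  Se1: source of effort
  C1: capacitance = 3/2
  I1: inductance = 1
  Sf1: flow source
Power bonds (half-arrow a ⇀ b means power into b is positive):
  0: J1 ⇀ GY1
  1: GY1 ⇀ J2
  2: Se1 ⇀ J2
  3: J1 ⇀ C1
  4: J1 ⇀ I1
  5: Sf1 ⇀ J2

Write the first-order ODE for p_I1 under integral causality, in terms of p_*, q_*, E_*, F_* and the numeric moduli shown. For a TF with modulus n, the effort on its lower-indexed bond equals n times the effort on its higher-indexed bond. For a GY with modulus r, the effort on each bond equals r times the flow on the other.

#2 →J2  (Se1 fixes effort; stroke away)
#5 →Sf1  (source Sf1 imposes f)
#1 →J2  (J2: bond 5 brought flow, rest push out)
#0 →J1  (GY1: gyrator matches bond 1)
#3 →J1  (C1 outputs effort q/C1)
#4 →I1  (J1 needs exactly one f-in)

dp_I1/dt = -2*F_Sf1 - 2*q_C1/3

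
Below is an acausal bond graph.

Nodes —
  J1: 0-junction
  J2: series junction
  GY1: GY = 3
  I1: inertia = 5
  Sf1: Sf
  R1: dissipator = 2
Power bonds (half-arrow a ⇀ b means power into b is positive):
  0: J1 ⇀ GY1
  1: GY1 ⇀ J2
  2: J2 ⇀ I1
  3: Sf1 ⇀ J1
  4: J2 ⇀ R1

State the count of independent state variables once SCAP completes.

#3 |Sf1  (Sf1 fixes flow; stroke at Sf1)
#0 |J1  (J1 needs exactly one e-in)
#1 |J2  (GY1: gyrator matches bond 0)
#2 |I1  (I1: I, integral causality)
#4 |J2  (J2 flow already set via bond 2)

1  (I1 all integral)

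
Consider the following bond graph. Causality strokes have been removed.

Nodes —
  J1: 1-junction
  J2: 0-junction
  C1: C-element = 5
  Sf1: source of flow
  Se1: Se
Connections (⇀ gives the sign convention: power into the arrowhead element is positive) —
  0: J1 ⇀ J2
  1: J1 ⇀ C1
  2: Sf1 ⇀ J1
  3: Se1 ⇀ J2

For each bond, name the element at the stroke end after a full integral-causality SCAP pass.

b2 |Sf1  (source Sf1 imposes f)
b3 |J2  (Se1 (Se) sets effort on bond)
b0 |J1  (J1: bond 2 brought flow, rest push out)
b1 |J1  (1-jn J1 has f-setter on 2)

b0 stroke at J1
b1 stroke at J1
b2 stroke at Sf1
b3 stroke at J2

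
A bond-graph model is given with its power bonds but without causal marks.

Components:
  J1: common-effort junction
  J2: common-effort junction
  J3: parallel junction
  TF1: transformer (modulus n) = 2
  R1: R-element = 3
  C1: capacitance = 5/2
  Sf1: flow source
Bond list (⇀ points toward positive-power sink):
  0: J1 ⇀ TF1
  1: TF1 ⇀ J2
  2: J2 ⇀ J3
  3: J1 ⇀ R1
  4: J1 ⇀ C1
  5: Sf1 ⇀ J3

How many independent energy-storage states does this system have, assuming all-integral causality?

1  (C1 all integral)

bond 5 |Sf1  (Sf1 fixes flow; stroke at Sf1)
bond 2 |J3  (closing 0-jn rule on J3)
bond 1 |J2  (only one effort-in slot at J2)
bond 0 |TF1  (through TF1, causality passes straight; one stroke at TF1)
bond 4 |J1  (C1 integral (e out))
bond 3 |R1  (common-e at J1 fixed by 4)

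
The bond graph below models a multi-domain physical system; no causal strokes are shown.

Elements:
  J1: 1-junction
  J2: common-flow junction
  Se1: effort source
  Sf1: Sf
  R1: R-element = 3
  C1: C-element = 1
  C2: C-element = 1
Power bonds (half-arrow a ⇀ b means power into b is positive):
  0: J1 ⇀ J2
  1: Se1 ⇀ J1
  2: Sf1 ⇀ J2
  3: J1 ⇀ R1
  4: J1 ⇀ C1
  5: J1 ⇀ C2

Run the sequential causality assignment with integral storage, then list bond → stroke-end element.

bond 1 →J1  (Se1: effort source, stroke at far end)
bond 2 →Sf1  (Sf1 (Sf) sets flow on bond)
bond 0 →J2  (common-f at J2 fixed by 2)
bond 3 →J1  (1-jn J1 has f-setter on 0)
bond 4 →J1  (J1: bond 0 brought flow, rest push out)
bond 5 →J1  (J1 flow already set via bond 0)

bond 0 |J2
bond 1 |J1
bond 2 |Sf1
bond 3 |J1
bond 4 |J1
bond 5 |J1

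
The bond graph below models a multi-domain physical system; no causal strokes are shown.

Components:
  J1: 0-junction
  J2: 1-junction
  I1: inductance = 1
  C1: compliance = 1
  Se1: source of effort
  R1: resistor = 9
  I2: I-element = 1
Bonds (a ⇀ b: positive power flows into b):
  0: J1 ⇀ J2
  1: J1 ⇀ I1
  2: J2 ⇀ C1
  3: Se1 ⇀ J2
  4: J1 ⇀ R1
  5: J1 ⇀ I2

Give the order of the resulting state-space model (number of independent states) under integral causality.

#3 →J2  (source Se1 imposes e)
#1 →I1  (I1 integral (f out))
#2 →J2  (C1: C, integral causality)
#0 →J1  (J2 needs exactly one f-in)
#4 →R1  (J1: bond 0 brought effort, rest push out)
#5 →I2  (J1: bond 0 brought effort, rest push out)

3  (C1, I1, I2 all integral)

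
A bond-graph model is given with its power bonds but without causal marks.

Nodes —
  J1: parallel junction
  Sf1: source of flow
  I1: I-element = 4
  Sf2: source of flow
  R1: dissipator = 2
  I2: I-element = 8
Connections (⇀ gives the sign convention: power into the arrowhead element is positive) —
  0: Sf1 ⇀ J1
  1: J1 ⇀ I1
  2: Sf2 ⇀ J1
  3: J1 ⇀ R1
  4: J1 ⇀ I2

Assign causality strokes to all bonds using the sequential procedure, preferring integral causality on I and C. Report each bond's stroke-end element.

b0 →Sf1
b1 →I1
b2 →Sf2
b3 →J1
b4 →I2

#0 |Sf1  (Sf1 fixes flow; stroke at Sf1)
#2 |Sf2  (source Sf2 imposes f)
#1 |I1  (I1: I, integral causality)
#4 |I2  (I2 outputs flow p/I2)
#3 |J1  (J1 needs exactly one e-in)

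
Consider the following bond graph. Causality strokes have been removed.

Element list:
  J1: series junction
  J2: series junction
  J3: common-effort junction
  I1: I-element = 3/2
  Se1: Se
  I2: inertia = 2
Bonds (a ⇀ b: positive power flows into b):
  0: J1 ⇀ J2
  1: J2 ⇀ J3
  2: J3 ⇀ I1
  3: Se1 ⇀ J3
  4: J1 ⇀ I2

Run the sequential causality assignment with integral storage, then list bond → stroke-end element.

bond 0 stroke at J1
bond 1 stroke at J2
bond 2 stroke at I1
bond 3 stroke at J3
bond 4 stroke at I2

β3 →J3  (source Se1 imposes e)
β1 →J2  (J3: bond 3 brought effort, rest push out)
β2 →I1  (J3: bond 3 brought effort, rest push out)
β0 →J1  (closing 1-jn rule on J2)
β4 →I2  (closing 1-jn rule on J1)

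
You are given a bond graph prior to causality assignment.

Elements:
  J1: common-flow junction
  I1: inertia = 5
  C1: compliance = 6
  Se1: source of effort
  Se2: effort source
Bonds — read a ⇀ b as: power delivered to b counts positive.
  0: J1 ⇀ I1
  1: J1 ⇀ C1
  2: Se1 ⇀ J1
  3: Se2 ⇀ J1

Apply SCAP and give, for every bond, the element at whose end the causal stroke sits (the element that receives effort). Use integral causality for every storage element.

β2 →J1  (Se1 fixes effort; stroke away)
β3 →J1  (source Se2 imposes e)
β0 →I1  (I1 integral (f out))
β1 →J1  (common-f at J1 fixed by 0)

β0 →I1
β1 →J1
β2 →J1
β3 →J1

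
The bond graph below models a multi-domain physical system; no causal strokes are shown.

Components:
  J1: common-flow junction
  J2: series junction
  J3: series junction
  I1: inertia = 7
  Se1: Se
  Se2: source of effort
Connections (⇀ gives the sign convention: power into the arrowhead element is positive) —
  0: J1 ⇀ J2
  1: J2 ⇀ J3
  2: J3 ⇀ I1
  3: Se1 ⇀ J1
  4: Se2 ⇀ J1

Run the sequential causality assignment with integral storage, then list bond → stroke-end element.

#0 stroke at J2
#1 stroke at J3
#2 stroke at I1
#3 stroke at J1
#4 stroke at J1

b3 →J1  (source Se1 imposes e)
b4 →J1  (source Se2 imposes e)
b0 →J2  (J1 needs exactly one f-in)
b1 →J3  (J2 needs exactly one f-in)
b2 →I1  (only one flow-in slot at J3)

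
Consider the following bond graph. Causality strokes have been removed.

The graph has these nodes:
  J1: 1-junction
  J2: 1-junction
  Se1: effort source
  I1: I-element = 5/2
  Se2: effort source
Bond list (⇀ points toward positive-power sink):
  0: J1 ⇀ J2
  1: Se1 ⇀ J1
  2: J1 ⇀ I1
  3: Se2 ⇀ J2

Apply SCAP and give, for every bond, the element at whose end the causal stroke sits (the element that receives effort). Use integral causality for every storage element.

β1 |J1  (Se1 (Se) sets effort on bond)
β3 |J2  (Se2 fixes effort; stroke away)
β0 |J1  (closing 1-jn rule on J2)
β2 |I1  (closing 1-jn rule on J1)

β0 |J1
β1 |J1
β2 |I1
β3 |J2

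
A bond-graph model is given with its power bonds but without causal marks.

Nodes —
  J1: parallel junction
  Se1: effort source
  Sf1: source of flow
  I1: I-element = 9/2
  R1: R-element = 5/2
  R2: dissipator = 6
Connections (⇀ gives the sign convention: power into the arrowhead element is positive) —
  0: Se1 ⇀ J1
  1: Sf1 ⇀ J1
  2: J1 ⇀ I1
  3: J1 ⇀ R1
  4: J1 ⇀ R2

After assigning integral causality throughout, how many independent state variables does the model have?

1  (I1 all integral)

b0 |J1  (Se1: effort source, stroke at far end)
b1 |Sf1  (Sf1: flow source, stroke at near end)
b2 |I1  (common-e at J1 fixed by 0)
b3 |R1  (J1: bond 0 brought effort, rest push out)
b4 |R2  (J1 effort already set via bond 0)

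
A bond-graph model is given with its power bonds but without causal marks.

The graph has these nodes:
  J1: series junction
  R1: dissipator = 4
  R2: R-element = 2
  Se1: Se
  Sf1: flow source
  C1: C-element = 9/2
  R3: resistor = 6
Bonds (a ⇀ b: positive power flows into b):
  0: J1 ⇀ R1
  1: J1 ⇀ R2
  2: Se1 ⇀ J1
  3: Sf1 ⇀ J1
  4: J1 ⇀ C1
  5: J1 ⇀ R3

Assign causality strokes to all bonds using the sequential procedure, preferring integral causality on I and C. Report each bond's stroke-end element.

β0 stroke at J1
β1 stroke at J1
β2 stroke at J1
β3 stroke at Sf1
β4 stroke at J1
β5 stroke at J1

β2 →J1  (source Se1 imposes e)
β3 →Sf1  (Sf1: flow source, stroke at near end)
β0 →J1  (1-jn J1 has f-setter on 3)
β1 →J1  (common-f at J1 fixed by 3)
β4 →J1  (J1 flow already set via bond 3)
β5 →J1  (J1 flow already set via bond 3)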